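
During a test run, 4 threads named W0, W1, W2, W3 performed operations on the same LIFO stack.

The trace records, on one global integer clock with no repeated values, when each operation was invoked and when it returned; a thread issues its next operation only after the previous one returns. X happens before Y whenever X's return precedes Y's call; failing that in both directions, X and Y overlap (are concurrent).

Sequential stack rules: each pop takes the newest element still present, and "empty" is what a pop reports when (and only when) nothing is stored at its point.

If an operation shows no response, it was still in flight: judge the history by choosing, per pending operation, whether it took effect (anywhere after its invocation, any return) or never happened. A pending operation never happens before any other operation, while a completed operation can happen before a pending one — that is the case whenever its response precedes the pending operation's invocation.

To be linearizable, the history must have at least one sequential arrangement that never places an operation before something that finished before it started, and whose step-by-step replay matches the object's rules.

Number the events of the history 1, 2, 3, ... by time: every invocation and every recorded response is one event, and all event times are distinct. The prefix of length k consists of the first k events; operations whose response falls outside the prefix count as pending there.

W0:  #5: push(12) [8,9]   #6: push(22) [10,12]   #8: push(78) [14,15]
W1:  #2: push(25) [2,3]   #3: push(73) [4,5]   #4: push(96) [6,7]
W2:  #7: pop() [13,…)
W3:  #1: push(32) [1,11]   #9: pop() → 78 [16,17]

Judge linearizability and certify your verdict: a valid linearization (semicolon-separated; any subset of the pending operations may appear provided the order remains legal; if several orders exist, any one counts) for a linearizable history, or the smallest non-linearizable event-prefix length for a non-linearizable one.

after step 1 (#1 push(32)): stack <32>
after step 2 (#2 push(25)): stack <32,25>
after step 3 (#3 push(73)): stack <32,25,73>
after step 4 (#4 push(96)): stack <32,25,73,96>
after step 5 (#5 push(12)): stack <32,25,73,96,12>
after step 6 (#6 push(22)): stack <32,25,73,96,12,22>
after step 7 (#7 pop() (pending, included)): stack <32,25,73,96,12>
after step 8 (#8 push(78)): stack <32,25,73,96,12,78>
after step 9 (#9 pop() → 78): stack <32,25,73,96,12>

linearizable — witness: #1; #2; #3; #4; #5; #6; #7; #8; #9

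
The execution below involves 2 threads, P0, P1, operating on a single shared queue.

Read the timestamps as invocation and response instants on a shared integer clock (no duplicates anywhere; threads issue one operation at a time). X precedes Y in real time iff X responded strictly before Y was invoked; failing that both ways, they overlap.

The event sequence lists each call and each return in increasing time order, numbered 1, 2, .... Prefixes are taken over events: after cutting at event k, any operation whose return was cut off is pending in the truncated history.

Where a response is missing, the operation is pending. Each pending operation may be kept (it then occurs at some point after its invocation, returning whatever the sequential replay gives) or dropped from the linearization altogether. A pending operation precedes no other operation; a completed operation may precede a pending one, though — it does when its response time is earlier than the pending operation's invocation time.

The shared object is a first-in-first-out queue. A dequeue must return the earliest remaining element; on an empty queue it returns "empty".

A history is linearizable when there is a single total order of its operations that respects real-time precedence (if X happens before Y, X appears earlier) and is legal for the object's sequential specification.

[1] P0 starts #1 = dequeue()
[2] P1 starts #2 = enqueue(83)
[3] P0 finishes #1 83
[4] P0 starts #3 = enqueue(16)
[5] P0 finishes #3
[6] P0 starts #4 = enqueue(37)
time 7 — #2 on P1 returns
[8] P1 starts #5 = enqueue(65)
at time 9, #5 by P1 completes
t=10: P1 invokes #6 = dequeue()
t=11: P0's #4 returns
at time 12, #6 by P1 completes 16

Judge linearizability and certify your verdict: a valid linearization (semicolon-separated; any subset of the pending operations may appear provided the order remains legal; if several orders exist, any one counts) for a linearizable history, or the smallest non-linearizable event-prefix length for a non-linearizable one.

linearizable — witness: #2; #1; #3; #4; #5; #6

step 1: #2 enqueue(83) — queue <83>
step 2: #1 dequeue() → 83 — queue <>
step 3: #3 enqueue(16) — queue <16>
step 4: #4 enqueue(37) — queue <16,37>
step 5: #5 enqueue(65) — queue <16,37,65>
step 6: #6 dequeue() → 16 — queue <37,65>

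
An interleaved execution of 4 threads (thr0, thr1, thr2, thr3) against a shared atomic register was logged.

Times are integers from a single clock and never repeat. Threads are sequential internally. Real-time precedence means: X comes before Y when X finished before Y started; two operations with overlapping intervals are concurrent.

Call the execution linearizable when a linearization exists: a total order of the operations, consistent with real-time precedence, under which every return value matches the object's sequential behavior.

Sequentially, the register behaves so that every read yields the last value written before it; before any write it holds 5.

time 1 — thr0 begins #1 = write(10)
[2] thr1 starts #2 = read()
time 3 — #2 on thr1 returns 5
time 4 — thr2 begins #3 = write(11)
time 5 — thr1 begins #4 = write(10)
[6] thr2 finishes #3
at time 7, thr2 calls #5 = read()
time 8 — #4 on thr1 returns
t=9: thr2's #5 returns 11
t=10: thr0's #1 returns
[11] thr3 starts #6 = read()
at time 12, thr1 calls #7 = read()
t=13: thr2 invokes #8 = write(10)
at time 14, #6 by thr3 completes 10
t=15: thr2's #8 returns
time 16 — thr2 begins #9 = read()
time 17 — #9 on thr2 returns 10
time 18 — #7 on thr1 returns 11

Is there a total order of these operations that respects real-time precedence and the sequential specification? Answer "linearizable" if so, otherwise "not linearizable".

linearizable

one valid linearization: #2, #1, #4, #3, #5, #7, #8, #6, #9
after step 1 (#2 read() → 5): value 5
after step 2 (#1 write(10)): value 10
after step 3 (#4 write(10)): value 10
after step 4 (#3 write(11)): value 11
after step 5 (#5 read() → 11): value 11
after step 6 (#7 read() → 11): value 11
after step 7 (#8 write(10)): value 10
after step 8 (#6 read() → 10): value 10
after step 9 (#9 read() → 10): value 10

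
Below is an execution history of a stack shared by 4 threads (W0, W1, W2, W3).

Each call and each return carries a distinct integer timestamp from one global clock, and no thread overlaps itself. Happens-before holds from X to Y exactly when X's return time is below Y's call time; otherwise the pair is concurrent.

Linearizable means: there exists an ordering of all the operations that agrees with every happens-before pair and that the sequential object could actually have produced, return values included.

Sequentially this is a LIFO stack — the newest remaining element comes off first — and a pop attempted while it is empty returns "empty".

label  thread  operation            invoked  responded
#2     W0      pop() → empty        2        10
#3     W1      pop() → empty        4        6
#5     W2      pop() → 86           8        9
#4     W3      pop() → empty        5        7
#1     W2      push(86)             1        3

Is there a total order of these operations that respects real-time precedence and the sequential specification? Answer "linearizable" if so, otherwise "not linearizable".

cut after 8 events: linearizable; cut after 9 events (#5 responds, time 9): not linearizable
all 2 real-time-respecting orders fail — 4 completed stack operations, no legal replay
completion choices over the 1 pending operation (#2) were checked; none helps
one such order, #1, #3, #4, #5 (pending dropped), breaks at step 2 where #3 pop() → empty is illegal
one such order, #1, #4, #3, #5 (pending dropped), breaks at step 2 where #4 pop() → empty is illegal

not linearizable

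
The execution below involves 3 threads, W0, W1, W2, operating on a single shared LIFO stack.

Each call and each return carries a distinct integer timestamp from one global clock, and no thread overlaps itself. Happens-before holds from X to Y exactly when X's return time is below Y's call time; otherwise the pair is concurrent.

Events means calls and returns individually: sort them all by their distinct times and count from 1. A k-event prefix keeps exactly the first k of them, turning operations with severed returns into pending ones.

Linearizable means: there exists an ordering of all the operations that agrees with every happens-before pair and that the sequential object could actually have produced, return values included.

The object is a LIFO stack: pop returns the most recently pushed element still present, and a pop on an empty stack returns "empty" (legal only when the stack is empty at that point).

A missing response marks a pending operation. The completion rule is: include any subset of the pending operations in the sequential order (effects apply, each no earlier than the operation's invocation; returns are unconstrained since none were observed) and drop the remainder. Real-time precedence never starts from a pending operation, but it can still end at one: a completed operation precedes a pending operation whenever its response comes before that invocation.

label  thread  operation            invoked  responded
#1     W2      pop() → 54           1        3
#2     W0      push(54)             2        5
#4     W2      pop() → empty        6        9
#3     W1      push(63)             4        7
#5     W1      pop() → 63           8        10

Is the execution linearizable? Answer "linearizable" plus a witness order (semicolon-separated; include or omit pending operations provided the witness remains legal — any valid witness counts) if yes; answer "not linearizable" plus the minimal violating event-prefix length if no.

linearizable — witness: #2; #1; #3; #5; #4

1. #2 push(54), leaving stack <54>
2. #1 pop() → 54, leaving stack <>
3. #3 push(63), leaving stack <63>
4. #5 pop() → 63, leaving stack <>
5. #4 pop() → empty, leaving stack <>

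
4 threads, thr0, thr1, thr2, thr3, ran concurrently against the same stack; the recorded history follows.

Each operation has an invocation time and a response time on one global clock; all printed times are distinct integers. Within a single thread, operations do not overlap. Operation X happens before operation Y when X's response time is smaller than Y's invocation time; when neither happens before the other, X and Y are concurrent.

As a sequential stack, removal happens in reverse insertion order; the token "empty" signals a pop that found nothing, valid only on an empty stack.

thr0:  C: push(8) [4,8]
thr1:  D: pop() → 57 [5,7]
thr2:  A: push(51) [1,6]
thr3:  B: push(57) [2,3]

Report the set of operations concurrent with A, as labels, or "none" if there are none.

B, C, D

A spans [1,6]: anything still running between times 1 and 6 counts as concurrent
B [2,3]: concurrent
C [4,8]: concurrent
D [5,7]: concurrent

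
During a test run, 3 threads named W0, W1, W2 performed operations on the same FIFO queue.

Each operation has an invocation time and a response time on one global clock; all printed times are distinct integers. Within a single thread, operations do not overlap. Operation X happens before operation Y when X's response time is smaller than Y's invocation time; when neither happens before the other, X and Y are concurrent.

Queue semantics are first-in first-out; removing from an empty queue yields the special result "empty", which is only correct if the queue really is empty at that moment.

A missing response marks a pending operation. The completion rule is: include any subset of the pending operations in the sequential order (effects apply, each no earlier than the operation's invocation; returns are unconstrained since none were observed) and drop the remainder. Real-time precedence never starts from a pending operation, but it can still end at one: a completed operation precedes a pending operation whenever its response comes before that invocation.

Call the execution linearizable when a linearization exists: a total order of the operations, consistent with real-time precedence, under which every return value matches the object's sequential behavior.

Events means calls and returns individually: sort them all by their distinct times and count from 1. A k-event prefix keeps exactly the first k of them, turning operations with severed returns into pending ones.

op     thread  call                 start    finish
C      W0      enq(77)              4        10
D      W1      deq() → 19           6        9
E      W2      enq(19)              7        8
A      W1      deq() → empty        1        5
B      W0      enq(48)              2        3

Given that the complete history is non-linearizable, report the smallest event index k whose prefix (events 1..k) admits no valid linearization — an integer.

events 1..8 are linearizable; a witness order is A, B, C, D, E:
1. A deq() → empty, leaving queue <>
2. B enq(48), leaving queue <48>
3. C enq(77) (pending, included), leaving queue <48,77>
4. D deq() (pending, included), leaving queue <77>
5. E enq(19), leaving queue <77,19>
at event 9 (D's time-9 response) nothing linearizes any more
including or dropping the 1 pending operation (C) in any combination fails
sample order A, B, D, E (pending dropped) stalls at step 3 — D deq() → 19 has no legal effect
sample order A, B, E, D (pending dropped) stalls at step 4 — D deq() → 19 has no legal effect

9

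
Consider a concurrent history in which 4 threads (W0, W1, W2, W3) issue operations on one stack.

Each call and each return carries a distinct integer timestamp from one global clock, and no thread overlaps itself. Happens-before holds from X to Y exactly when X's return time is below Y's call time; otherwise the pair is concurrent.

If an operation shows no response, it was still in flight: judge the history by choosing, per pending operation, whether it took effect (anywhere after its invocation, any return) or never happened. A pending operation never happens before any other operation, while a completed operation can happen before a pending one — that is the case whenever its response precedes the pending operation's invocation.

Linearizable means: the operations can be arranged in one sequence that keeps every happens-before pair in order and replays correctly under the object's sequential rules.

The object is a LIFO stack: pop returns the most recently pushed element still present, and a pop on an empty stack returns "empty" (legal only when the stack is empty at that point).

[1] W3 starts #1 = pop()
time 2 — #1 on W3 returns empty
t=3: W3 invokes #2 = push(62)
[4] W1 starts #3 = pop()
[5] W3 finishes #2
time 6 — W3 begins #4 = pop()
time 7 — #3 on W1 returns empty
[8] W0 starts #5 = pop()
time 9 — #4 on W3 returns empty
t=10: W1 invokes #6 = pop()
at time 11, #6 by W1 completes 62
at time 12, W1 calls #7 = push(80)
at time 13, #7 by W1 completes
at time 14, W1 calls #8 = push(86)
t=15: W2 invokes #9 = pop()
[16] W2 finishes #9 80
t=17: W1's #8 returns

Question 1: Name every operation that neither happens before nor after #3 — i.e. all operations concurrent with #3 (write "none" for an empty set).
#3 runs from 4 to 7; window-overlapping ops are concurrent
#1 [1,2]: before
#2 [3,5]: concurrent
#4 [6,9]: concurrent
#5 [8,…): after
#6 [10,11]: after
#7 [12,13]: after
#8 [14,17]: after
#9 [15,16]: after

#2, #4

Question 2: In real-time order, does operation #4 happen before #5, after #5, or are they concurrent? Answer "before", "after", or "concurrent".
#4 spans [6,9], #5 spans [8,…)
the intervals overlap in both directions

concurrent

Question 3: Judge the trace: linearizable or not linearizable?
the violation lands at event 11, #6's response at time 11: events 1..10 linearize, events 1..11 do not
every one of the 3 real-time-consistent orders over 5 completed stack ops fails the sequential spec
including or dropping the 1 pending operation (#5) in any combination fails
take #1, #2, #3, #4, #6 (pending dropped): step 3 already fails, because #3 pop() → empty cannot occur there
take #1, #2, #4, #3, #6 (pending dropped): step 3 already fails, because #4 pop() → empty cannot occur there

not linearizable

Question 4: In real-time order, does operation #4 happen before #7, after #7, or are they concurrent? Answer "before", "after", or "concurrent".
#4 spans [6,9], #7 spans [12,13]
resp(#4)=9 < inv(#7)=12

before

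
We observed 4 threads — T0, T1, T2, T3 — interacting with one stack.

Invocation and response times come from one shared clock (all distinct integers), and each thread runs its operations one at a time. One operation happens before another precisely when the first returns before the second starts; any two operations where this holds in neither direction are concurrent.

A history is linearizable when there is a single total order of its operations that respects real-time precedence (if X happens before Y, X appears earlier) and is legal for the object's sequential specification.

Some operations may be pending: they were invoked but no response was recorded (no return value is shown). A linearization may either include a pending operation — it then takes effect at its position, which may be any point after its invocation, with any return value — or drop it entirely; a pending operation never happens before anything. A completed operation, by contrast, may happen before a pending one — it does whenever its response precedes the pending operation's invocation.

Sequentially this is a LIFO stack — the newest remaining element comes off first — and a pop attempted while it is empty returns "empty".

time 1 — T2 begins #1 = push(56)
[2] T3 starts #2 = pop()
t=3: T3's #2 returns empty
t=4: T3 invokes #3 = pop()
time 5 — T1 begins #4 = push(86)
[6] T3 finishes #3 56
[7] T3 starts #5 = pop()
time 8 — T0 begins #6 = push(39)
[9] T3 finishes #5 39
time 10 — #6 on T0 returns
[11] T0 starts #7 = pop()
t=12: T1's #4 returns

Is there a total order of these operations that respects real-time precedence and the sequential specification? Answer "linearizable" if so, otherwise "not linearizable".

linearizable

witness order: #2, #1, #3, #4, #6, #5
step 1: #2 pop() → empty — stack <>
step 2: #1 push(56) (pending, included) — stack <56>
step 3: #3 pop() → 56 — stack <>
step 4: #4 push(86) — stack <86>
step 5: #6 push(39) — stack <86,39>
step 6: #5 pop() → 39 — stack <86>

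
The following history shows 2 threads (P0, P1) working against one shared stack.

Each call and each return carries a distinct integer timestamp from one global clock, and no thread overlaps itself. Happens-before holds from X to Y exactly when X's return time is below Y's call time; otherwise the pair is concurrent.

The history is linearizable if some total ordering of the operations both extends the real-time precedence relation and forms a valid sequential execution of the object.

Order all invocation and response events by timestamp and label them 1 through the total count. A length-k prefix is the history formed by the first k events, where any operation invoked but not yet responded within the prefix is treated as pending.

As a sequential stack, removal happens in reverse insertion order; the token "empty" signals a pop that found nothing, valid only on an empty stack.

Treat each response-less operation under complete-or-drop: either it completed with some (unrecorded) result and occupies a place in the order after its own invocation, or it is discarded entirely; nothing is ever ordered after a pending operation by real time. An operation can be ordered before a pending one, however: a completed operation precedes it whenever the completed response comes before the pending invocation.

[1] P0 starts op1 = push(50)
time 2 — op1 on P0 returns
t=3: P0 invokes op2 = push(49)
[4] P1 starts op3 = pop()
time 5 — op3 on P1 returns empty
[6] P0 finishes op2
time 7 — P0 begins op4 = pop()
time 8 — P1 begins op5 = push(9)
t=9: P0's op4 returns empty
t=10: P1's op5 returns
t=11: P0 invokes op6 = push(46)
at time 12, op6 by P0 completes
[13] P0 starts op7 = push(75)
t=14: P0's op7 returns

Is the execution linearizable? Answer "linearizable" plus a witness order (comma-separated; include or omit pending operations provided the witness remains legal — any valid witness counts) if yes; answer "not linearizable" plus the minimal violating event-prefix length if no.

not linearizable — minimal violating prefix: 5 events

prefix check: 1..4 passes, 1..5 fails once op3's time-5 response joins
one real-time candidate order over the 2 completed operations — the stack replay rejects it
no escape via the 1 pending operation (op2): every completion choice fails
for example op1, op3 (pending dropped) fails at step 2: op3 pop() → empty is not legal there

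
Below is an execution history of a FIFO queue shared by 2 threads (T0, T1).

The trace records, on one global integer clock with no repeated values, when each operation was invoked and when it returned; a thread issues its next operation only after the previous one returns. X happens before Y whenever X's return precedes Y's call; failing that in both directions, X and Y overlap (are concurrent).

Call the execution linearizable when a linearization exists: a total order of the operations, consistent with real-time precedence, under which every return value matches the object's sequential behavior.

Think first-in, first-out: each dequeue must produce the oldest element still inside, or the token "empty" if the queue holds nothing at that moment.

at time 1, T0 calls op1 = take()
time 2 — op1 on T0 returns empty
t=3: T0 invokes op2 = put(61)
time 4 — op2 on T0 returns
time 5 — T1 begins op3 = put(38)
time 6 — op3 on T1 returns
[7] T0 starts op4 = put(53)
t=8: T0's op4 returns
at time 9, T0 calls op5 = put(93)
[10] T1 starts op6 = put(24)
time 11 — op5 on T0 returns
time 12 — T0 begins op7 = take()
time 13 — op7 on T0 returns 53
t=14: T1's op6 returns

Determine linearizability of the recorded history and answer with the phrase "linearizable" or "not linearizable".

the violation lands at event 13, op7's response at time 13: events 1..12 linearize, events 1..13 do not
a single order respects real time; the 6 completed FIFO queue operations fail replay along it
no completion choice of the 1 pending operation (op6) rescues it — every subset was tried
sample order op1, op2, op3, op4, op5, op7 (pending dropped) stalls at step 6 — op7 take() → 53 has no legal effect

not linearizable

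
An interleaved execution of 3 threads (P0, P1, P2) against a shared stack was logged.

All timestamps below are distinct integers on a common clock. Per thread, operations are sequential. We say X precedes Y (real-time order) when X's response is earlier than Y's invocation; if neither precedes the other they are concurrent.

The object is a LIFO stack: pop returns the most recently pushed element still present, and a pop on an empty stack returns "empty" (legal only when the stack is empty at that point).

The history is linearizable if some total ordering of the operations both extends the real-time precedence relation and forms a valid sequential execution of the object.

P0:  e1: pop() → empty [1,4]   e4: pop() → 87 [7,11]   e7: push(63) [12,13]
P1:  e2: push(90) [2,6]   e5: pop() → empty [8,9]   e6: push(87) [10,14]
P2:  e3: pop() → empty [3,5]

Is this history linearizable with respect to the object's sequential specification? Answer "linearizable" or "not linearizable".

through event 10 a valid linearization exists; event 11 (e4 responding at time 11) ends that
real-time-consistent orders of the 5 completed operations: 12 — all fail the stack replay
completion choices over the 1 pending operation (e6) were checked; none helps
take e1, e2, e3, e4, e5 (pending dropped): step 3 already fails, because e3 pop() → empty cannot occur there
take e1, e2, e3, e5, e4 (pending dropped): step 3 already fails, because e3 pop() → empty cannot occur there

not linearizable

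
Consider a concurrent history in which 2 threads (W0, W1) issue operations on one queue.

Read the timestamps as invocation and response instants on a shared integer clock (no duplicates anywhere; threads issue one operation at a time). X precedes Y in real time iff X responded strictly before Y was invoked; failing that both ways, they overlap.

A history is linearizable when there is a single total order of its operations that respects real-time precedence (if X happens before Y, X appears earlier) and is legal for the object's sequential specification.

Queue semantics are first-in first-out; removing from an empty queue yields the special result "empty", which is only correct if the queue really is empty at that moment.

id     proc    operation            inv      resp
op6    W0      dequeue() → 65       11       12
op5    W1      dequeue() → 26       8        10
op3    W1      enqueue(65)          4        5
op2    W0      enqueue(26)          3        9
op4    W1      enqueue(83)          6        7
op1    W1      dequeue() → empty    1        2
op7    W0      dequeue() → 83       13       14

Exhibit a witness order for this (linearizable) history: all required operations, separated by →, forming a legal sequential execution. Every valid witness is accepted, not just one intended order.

step 1: op1 dequeue() → empty — queue <>
step 2: op2 enqueue(26) — queue <26>
step 3: op3 enqueue(65) — queue <26,65>
step 4: op4 enqueue(83) — queue <26,65,83>
step 5: op5 dequeue() → 26 — queue <65,83>
step 6: op6 dequeue() → 65 — queue <83>
step 7: op7 dequeue() → 83 — queue <>

op1 → op2 → op3 → op4 → op5 → op6 → op7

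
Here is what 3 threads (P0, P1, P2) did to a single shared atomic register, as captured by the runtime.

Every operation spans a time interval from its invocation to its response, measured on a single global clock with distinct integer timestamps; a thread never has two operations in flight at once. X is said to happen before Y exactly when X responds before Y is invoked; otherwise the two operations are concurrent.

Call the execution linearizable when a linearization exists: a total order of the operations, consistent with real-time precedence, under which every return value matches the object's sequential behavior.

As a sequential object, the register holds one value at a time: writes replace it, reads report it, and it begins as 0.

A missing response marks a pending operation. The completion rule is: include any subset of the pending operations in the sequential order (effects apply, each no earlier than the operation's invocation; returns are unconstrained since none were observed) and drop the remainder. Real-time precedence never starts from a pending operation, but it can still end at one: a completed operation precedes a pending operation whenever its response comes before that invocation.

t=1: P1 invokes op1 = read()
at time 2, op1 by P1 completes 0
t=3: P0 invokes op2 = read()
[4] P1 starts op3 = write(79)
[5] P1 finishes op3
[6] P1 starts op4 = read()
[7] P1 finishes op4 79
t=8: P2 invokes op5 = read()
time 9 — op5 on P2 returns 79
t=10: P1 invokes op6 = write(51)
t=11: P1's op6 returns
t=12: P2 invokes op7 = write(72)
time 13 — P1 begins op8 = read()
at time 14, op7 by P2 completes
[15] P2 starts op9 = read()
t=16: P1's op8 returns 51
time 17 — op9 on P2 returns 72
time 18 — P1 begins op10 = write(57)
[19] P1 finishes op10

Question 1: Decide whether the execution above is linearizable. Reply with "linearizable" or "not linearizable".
a witness: op1, op2, op3, op4, op5, op6, op8, op7, op9, op10
1. op1 read() → 0, leaving value 0
2. op2 read() (pending, included), leaving value 0
3. op3 write(79), leaving value 79
4. op4 read() → 79, leaving value 79
5. op5 read() → 79, leaving value 79
6. op6 write(51), leaving value 51
7. op8 read() → 51, leaving value 51
8. op7 write(72), leaving value 72
9. op9 read() → 72, leaving value 72
10. op10 write(57), leaving value 57

linearizable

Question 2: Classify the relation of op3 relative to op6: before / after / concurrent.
op3 spans [4,5], op6 spans [10,11]
resp(op3)=5 < inv(op6)=10

before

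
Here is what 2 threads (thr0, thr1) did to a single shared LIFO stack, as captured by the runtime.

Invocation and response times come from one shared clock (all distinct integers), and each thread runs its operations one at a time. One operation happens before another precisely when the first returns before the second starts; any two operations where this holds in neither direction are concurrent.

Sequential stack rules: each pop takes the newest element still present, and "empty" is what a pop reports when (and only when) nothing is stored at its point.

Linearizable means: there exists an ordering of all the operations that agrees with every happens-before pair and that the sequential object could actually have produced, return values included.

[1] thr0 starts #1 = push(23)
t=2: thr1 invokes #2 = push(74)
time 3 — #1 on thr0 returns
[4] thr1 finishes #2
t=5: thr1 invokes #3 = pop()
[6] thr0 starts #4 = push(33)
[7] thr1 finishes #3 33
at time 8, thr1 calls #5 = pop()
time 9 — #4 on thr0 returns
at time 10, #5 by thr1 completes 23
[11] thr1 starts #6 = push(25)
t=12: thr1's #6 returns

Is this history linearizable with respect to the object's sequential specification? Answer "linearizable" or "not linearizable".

a witness: #2, #1, #4, #3, #5, #6
1. #2 push(74), leaving stack <74>
2. #1 push(23), leaving stack <74,23>
3. #4 push(33), leaving stack <74,23,33>
4. #3 pop() → 33, leaving stack <74,23>
5. #5 pop() → 23, leaving stack <74>
6. #6 push(25), leaving stack <74,25>

linearizable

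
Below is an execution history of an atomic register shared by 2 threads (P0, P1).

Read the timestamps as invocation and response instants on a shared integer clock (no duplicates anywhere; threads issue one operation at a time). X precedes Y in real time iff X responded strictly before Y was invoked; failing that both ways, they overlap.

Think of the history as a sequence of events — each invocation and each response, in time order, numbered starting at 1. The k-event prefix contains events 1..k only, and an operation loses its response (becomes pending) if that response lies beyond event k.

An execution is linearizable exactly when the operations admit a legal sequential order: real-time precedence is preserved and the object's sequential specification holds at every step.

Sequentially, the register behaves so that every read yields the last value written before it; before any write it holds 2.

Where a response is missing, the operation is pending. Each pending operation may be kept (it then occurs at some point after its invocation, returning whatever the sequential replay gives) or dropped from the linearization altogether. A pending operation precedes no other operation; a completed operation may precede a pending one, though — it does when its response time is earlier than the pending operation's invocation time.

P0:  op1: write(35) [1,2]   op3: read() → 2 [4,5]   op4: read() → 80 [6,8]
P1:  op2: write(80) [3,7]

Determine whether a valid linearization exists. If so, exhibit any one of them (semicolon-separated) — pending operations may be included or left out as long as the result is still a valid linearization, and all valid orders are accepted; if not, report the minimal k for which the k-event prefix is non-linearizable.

not linearizable — minimal violating prefix: 5 events

already the first 5 events (up to op3's response at time 5) admit no linearization; the first 4 still do
a single order respects real time; the 2 completed atomic register operations fail replay along it
no escape via the 1 pending operation (op2): every completion choice fails
e.g. op1, op3 (pending dropped): illegal at step 2, since op3 read() → 2 cannot apply there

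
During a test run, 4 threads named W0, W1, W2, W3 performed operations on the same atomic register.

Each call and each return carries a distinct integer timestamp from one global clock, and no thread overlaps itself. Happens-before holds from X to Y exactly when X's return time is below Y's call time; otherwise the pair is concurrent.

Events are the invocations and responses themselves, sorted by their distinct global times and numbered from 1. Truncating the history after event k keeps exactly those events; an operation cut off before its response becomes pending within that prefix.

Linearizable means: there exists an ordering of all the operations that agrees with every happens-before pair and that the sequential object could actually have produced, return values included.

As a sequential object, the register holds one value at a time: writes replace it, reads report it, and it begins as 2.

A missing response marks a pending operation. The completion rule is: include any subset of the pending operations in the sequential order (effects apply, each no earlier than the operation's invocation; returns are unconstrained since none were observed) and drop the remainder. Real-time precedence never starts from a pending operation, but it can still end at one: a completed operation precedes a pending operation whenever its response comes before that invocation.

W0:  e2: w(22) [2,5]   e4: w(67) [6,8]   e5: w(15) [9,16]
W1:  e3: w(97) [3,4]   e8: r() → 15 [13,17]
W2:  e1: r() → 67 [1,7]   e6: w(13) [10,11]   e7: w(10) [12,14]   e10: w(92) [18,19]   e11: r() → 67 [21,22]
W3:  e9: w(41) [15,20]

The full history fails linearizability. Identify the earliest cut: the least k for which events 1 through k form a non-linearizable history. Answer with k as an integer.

a valid linearization of events 1..21 exists, for instance e2, e3, e4, e1, e6, e5, e8, e7, e9, e10:
step 1: e2 w(22) — value 22
step 2: e3 w(97) — value 97
step 3: e4 w(67) — value 67
step 4: e1 r() → 67 — value 67
step 5: e6 w(13) — value 13
step 6: e5 w(15) — value 15
step 7: e8 r() → 15 — value 15
step 8: e7 w(10) — value 10
step 9: e9 w(41) — value 41
step 10: e10 w(92) — value 92
at event 22 (e11's time-22 response) nothing linearizes any more
e.g. e1, e2, e3, e4, e5, e6, e7, e8, e9, e10, e11: illegal at step 1, since e1 r() → 67 cannot apply there
e.g. e1, e2, e3, e4, e5, e6, e7, e8, e10, e9, e11: illegal at step 1, since e1 r() → 67 cannot apply there

22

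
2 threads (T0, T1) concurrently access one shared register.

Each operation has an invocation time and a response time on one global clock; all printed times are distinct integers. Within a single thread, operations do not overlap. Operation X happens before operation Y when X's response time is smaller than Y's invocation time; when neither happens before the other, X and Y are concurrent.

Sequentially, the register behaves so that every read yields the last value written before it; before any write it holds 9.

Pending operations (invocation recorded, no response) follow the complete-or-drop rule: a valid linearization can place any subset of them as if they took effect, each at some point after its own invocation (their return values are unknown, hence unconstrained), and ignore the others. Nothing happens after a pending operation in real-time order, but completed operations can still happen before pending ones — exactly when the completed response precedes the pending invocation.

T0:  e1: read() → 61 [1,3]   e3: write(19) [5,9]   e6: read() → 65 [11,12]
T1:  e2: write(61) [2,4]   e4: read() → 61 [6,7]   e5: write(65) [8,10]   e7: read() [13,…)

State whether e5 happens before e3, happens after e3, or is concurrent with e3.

concurrent

e5 spans [8,10], e3 spans [5,9]
the intervals overlap in both directions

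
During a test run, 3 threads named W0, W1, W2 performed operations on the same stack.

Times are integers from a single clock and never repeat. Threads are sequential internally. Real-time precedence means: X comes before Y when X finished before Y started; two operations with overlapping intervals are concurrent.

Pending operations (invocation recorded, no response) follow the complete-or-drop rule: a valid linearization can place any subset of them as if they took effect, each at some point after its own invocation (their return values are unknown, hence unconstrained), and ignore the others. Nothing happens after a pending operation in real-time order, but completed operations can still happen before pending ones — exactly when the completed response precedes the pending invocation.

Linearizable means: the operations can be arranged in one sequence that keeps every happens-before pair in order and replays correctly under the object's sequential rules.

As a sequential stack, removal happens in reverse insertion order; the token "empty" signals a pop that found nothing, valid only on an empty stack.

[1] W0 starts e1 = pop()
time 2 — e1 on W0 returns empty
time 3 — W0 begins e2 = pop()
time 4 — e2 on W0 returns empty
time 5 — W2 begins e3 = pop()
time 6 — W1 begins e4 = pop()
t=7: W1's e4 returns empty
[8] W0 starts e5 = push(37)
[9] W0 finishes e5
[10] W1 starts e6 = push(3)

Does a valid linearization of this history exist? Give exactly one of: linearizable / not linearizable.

a witness: e1, e2, e3, e4, e5
1. e1 pop() → empty, leaving stack <>
2. e2 pop() → empty, leaving stack <>
3. e3 pop() (pending, included), leaving stack <>
4. e4 pop() → empty, leaving stack <>
5. e5 push(37), leaving stack <37>

linearizable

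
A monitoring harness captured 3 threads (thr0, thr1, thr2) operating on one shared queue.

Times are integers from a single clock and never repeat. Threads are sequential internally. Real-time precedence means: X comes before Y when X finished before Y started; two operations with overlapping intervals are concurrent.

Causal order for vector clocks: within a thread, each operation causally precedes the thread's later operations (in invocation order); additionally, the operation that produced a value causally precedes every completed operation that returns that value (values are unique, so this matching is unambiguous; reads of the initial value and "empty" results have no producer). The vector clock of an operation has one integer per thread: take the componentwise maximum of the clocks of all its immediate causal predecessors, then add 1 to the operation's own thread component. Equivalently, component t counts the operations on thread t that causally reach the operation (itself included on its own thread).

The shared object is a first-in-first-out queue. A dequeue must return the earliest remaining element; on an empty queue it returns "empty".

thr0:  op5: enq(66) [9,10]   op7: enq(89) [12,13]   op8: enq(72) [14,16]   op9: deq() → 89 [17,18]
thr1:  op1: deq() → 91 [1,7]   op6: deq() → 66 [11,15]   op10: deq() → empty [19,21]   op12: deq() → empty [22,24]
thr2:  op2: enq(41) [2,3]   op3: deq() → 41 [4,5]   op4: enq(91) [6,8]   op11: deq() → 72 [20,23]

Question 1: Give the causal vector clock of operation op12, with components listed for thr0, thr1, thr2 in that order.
(1, 4, 3)

op2, invoked 2, has no incoming edges; only thr2's bump applies → (0, 0, 1)
op5, invoked 9, has no incoming edges; only thr0's bump applies → (1, 0, 0)
from VC(op2)=(0, 0, 1), op3 (invoked 4) maxes components and bumps thr2 → (0, 0, 2)
from VC(op5)=(1, 0, 0), op7 (invoked 12) maxes components and bumps thr0 → (2, 0, 0)
from VC(op3)=(0, 0, 2), op4 (invoked 6) maxes components and bumps thr2 → (0, 0, 3)
from VC(op7)=(2, 0, 0), op8 (invoked 14) maxes components and bumps thr0 → (3, 0, 0)
from VC(op4)=(0, 0, 3), op1 (invoked 1) maxes components and bumps thr1 → (0, 1, 3)
from VC(op7)=(2, 0, 0), VC(op8)=(3, 0, 0), op9 (invoked 17) maxes components and bumps thr0 → (4, 0, 0)
from VC(op1)=(0, 1, 3), VC(op5)=(1, 0, 0), op6 (invoked 11) maxes components and bumps thr1 → (1, 2, 3)
from VC(op6)=(1, 2, 3), op10 (invoked 19) maxes components and bumps thr1 → (1, 3, 3)
from VC(op4)=(0, 0, 3), VC(op8)=(3, 0, 0), op11 (invoked 20) maxes components and bumps thr2 → (3, 0, 4)
from VC(op10)=(1, 3, 3), op12 (invoked 22) maxes components and bumps thr1 → (1, 4, 3)
target: VC(op12) = (1, 4, 3)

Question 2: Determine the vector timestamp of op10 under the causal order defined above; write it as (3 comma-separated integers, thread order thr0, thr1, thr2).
(1, 3, 3)

root op op2, invoked 2: fresh clock plus thr2's own tick → (0, 0, 1)
root op op5, invoked 9: fresh clock plus thr0's own tick → (1, 0, 0)
op3 (invocation 4): componentwise max over VC(op2)=(0, 0, 1), +1 at thr2, giving (0, 0, 2)
op7 (invocation 12): componentwise max over VC(op5)=(1, 0, 0), +1 at thr0, giving (2, 0, 0)
op4 (invocation 6): componentwise max over VC(op3)=(0, 0, 2), +1 at thr2, giving (0, 0, 3)
op8 (invocation 14): componentwise max over VC(op7)=(2, 0, 0), +1 at thr0, giving (3, 0, 0)
op1 (invocation 1): componentwise max over VC(op4)=(0, 0, 3), +1 at thr1, giving (0, 1, 3)
op9 (invocation 17): componentwise max over VC(op7)=(2, 0, 0), VC(op8)=(3, 0, 0), +1 at thr0, giving (4, 0, 0)
op6 (invocation 11): componentwise max over VC(op1)=(0, 1, 3), VC(op5)=(1, 0, 0), +1 at thr1, giving (1, 2, 3)
op10 (invocation 19): componentwise max over VC(op6)=(1, 2, 3), +1 at thr1, giving (1, 3, 3)
op11 (invocation 20): componentwise max over VC(op4)=(0, 0, 3), VC(op8)=(3, 0, 0), +1 at thr2, giving (3, 0, 4)
op12 (invocation 22): componentwise max over VC(op10)=(1, 3, 3), +1 at thr1, giving (1, 4, 3)
target: VC(op10) = (1, 3, 3)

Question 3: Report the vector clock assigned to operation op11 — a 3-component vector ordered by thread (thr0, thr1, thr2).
(3, 0, 4)

VC(op2, invoked at 2): no causal predecessors; +1 on thr2 → (0, 0, 1)
VC(op5, invoked at 9): no causal predecessors; +1 on thr0 → (1, 0, 0)
op3, invoked 4, takes VC(op2)=(0, 0, 1) under max, adds 1 for thr2 → (0, 0, 2)
op7, invoked 12, takes VC(op5)=(1, 0, 0) under max, adds 1 for thr0 → (2, 0, 0)
op4, invoked 6, takes VC(op3)=(0, 0, 2) under max, adds 1 for thr2 → (0, 0, 3)
op8, invoked 14, takes VC(op7)=(2, 0, 0) under max, adds 1 for thr0 → (3, 0, 0)
op1, invoked 1, takes VC(op4)=(0, 0, 3) under max, adds 1 for thr1 → (0, 1, 3)
op9, invoked 17, takes VC(op7)=(2, 0, 0), VC(op8)=(3, 0, 0) under max, adds 1 for thr0 → (4, 0, 0)
op6, invoked 11, takes VC(op1)=(0, 1, 3), VC(op5)=(1, 0, 0) under max, adds 1 for thr1 → (1, 2, 3)
op10, invoked 19, takes VC(op6)=(1, 2, 3) under max, adds 1 for thr1 → (1, 3, 3)
op11, invoked 20, takes VC(op4)=(0, 0, 3), VC(op8)=(3, 0, 0) under max, adds 1 for thr2 → (3, 0, 4)
op12, invoked 22, takes VC(op10)=(1, 3, 3) under max, adds 1 for thr1 → (1, 4, 3)
target: VC(op11) = (3, 0, 4)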